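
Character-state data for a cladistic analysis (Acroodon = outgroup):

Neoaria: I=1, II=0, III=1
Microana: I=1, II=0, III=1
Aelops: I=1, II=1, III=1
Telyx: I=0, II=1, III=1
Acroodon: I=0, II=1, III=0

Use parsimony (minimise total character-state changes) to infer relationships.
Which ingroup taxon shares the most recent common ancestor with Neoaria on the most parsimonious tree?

Microana

Character polarity is set by the outgroup: the derived state is whichever differs from the outgroup's state, so for II the derived state is '0', and for the remaining characters it is '1'.
I (derived state '1') is shared by Aelops, Microana, and Neoaria — a synapomorphy uniting that clade.
II (derived state '0') is shared by Microana and Neoaria — a synapomorphy uniting that clade.
All ingroup taxa share the derived state '1' for III; it defines the ingroup but does not resolve relationships within it.
Most parsimonious ingroup topology: ((Aelops,(Neoaria,Microana)),Telyx).
Neoaria and Microana form a cherry on this tree, so they are sister taxa.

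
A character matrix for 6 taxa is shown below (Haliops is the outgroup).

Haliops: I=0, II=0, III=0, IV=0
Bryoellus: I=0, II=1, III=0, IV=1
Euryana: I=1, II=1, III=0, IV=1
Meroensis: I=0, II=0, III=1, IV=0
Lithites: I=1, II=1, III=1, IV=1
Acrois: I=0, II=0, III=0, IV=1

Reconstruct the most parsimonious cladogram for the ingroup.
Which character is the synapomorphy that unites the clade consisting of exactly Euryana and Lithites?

I

The outgroup has state '0' for every character, so '1' is the derived state throughout.
Only Euryana and Lithites show the derived state '1' for I, supporting them as a clade.
Only Bryoellus, Euryana, and Lithites show the derived state '1' for II, supporting them as a clade.
III (state '1') occurs in Lithites and Meroensis but conflicts with the nesting implied by the other characters — most parsimoniously interpreted as homoplasy.
IV (derived state '1') is shared by Acrois, Bryoellus, Euryana, and Lithites — a synapomorphy uniting that clade.
Most parsimonious ingroup topology: (Meroensis,(Acrois,(Bryoellus,(Lithites,Euryana)))).
The clade {Euryana, Lithites} is supported by I: its derived state '1' occurs in exactly those taxa and in no other taxon (including the outgroup).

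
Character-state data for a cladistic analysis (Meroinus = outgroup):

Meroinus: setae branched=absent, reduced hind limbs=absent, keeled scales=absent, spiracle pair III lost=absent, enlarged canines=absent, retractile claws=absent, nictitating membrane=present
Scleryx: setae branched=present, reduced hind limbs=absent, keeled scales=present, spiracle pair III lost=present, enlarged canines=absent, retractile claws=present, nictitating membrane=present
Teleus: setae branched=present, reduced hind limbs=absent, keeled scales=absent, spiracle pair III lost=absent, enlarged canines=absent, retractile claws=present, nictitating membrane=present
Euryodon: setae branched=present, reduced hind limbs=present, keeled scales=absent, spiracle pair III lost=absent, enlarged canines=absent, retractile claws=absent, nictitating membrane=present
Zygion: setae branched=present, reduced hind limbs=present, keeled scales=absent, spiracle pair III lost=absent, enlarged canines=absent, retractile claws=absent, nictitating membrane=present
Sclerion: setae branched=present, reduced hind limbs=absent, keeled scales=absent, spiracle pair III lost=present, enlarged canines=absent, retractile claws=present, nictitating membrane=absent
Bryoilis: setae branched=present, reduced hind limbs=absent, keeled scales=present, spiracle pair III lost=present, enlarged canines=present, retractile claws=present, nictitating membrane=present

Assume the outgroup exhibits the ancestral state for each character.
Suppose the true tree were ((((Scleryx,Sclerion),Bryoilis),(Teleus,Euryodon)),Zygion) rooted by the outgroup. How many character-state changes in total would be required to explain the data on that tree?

Map each character onto ((((Scleryx,Sclerion),Bryoilis),(Teleus,Euryodon)),Zygion) (rooted by Meroinus) and count the minimum state changes it requires (Fitch parsimony):
setae branched: 1; reduced hind limbs: 2; keeled scales: 2; spiracle pair III lost: 1; enlarged canines: 1; retractile claws: 2; nictitating membrane: 1.
Total tree length = 10.

10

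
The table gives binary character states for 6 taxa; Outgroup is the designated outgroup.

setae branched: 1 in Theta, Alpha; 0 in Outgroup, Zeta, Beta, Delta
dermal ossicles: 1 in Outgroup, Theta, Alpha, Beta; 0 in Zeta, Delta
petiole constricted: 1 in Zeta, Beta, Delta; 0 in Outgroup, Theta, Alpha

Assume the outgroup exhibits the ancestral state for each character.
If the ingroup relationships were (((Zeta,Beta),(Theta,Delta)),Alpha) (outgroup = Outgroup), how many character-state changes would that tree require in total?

6

Map each character onto (((Zeta,Beta),(Theta,Delta)),Alpha) (rooted by Outgroup) and count the minimum state changes it requires (Fitch parsimony):
setae branched: 2; dermal ossicles: 2; petiole constricted: 2.
Total tree length = 6.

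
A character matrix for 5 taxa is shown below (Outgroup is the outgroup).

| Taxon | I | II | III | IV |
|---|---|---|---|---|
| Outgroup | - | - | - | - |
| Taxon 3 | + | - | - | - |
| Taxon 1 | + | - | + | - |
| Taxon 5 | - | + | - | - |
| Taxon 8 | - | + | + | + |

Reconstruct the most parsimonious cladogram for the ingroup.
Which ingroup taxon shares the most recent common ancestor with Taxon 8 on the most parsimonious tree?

The outgroup has state '-' for every character, so '+' is the derived state throughout.
I (derived state '+') is shared by Taxon 1 and Taxon 3 — a synapomorphy uniting that clade.
II: derived state '+' in Taxon 5 and Taxon 8 only — synapomorphy for {Taxon 5, Taxon 8}.
III (state '+') occurs in Taxon 1 and Taxon 8 but conflicts with the nesting implied by the other characters — most parsimoniously interpreted as homoplasy.
IV: derived state '+' in Taxon 8 only — an autapomorphy, so it tells us nothing about relationships among taxa.
Most parsimonious ingroup topology: ((Taxon 3,Taxon 1),(Taxon 5,Taxon 8)).
Taxon 8 and Taxon 5 form a cherry on this tree, so they are sister taxa.

Taxon 5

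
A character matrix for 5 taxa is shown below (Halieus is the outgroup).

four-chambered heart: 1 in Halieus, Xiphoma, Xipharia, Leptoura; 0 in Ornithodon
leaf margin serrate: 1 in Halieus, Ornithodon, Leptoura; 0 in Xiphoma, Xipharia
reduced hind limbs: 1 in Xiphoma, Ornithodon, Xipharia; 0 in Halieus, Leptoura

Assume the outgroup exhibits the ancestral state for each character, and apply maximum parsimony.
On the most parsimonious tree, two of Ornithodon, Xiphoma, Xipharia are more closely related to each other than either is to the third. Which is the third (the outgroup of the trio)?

Character polarity is set by the outgroup: the derived state is whichever differs from the outgroup's state, so for four-chambered heart, leaf margin serrate the derived state is '0', and for the remaining characters it is '1'.
four-chambered heart: derived state '0' in Ornithodon only — an autapomorphy, so it tells us nothing about relationships among taxa.
leaf margin serrate: derived state '0' in Xipharia and Xiphoma only — synapomorphy for {Xipharia, Xiphoma}.
Only Ornithodon, Xipharia, and Xiphoma show the derived state '1' for reduced hind limbs, supporting them as a clade.
Most parsimonious ingroup topology: (((Xiphoma,Xipharia),Ornithodon),Leptoura).
Xiphoma and Xipharia share a more recent common ancestor with each other than either does with Ornithodon, so Ornithodon is the least closely related of the three.

Ornithodon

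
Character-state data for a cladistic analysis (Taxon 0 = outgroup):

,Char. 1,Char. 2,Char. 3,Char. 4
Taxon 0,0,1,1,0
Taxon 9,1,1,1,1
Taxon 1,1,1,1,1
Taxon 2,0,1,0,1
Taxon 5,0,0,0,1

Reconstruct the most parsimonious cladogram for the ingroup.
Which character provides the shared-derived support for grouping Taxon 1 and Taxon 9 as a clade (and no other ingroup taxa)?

Character polarity is set by the outgroup: the derived state is whichever differs from the outgroup's state, so for Char. 2, Char. 3 the derived state is '0', and for the remaining characters it is '1'.
Char. 1: derived state '1' in Taxon 1 and Taxon 9 only — synapomorphy for {Taxon 1, Taxon 9}.
Char. 2 (derived state '0') is unique to Taxon 5 (autapomorphy; uninformative for grouping).
Char. 3 (derived state '0') is shared by Taxon 2 and Taxon 5 — a synapomorphy uniting that clade.
Char. 4 (derived state '1') is shared by all ingroup taxa — unites the whole ingroup.
Most parsimonious ingroup topology: ((Taxon 9,Taxon 1),(Taxon 2,Taxon 5)).
The clade {Taxon 1, Taxon 9} is supported by Char. 1: its derived state '1' occurs in exactly those taxa and in no other taxon (including the outgroup).

Char. 1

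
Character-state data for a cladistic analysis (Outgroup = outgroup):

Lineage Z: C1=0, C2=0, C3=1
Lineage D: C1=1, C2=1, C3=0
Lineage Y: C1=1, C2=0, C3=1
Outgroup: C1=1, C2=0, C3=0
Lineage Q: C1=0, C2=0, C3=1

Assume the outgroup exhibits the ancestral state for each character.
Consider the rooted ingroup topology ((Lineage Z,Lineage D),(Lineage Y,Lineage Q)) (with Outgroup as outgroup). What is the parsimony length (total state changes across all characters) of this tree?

5

Map each character onto ((Lineage Z,Lineage D),(Lineage Y,Lineage Q)) (rooted by Outgroup) and count the minimum state changes it requires (Fitch parsimony):
C1: 2; C2: 1; C3: 2.
Total tree length = 5.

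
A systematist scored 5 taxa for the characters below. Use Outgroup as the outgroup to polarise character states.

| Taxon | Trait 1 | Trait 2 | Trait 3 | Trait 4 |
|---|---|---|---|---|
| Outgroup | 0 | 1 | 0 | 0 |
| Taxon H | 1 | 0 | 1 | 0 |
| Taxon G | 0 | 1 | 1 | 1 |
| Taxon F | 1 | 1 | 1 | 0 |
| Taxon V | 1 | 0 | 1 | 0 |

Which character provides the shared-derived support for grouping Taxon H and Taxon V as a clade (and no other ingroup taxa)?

Character polarity is set by the outgroup: the derived state is whichever differs from the outgroup's state, so for Trait 2 the derived state is '0', and for the remaining characters it is '1'.
Trait 1 (derived state '1') is shared by Taxon F, Taxon H, and Taxon V — a synapomorphy uniting that clade.
Trait 2: derived state '0' in Taxon H and Taxon V only — synapomorphy for {Taxon H, Taxon V}.
All ingroup taxa share the derived state '1' for Trait 3; it defines the ingroup but does not resolve relationships within it.
Trait 4: derived state '1' in Taxon G only — an autapomorphy, so it tells us nothing about relationships among taxa.
Most parsimonious ingroup topology: (((Taxon H,Taxon V),Taxon F),Taxon G).
The clade {Taxon H, Taxon V} is supported by Trait 2: its derived state '0' occurs in exactly those taxa and in no other taxon (including the outgroup).

Trait 2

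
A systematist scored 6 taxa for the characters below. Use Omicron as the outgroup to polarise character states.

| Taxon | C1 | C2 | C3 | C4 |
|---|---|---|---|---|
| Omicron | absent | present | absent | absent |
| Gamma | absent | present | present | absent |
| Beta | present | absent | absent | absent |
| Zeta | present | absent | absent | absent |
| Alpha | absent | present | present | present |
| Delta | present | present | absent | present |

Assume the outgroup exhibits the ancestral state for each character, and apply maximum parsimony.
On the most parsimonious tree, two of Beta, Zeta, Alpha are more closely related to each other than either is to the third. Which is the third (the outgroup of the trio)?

Character polarity is set by the outgroup: the derived state is whichever differs from the outgroup's state, so for C2 the derived state is 'absent', and for the remaining characters it is 'present'.
Only Beta, Delta, and Zeta show the derived state 'present' for C1, supporting them as a clade.
C2: derived state 'absent' in Beta and Zeta only — synapomorphy for {Beta, Zeta}.
C3 (derived state 'present') is shared by Alpha and Gamma — a synapomorphy uniting that clade.
C4 groups Alpha and Delta, which is incompatible with the clades supported by the remaining characters; treating it as convergent (homoplasy) costs fewer steps than any alternative tree.
Most parsimonious ingroup topology: ((Gamma,Alpha),((Beta,Zeta),Delta)).
Zeta and Beta share a more recent common ancestor with each other than either does with Alpha, so Alpha is the least closely related of the three.

Alpha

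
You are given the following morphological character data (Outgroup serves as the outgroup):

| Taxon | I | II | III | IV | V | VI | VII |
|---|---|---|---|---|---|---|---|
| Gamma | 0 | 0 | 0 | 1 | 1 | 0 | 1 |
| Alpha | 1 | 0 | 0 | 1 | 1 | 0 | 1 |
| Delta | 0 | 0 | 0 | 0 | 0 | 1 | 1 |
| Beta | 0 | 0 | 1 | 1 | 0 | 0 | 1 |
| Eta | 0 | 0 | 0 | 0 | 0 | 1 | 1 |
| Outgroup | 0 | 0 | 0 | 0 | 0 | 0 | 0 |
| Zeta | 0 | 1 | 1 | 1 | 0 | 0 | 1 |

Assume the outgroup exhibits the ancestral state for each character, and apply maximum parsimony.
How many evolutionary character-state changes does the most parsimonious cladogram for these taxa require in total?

The outgroup has state '0' for every character, so '1' is the derived state throughout.
I (derived state '1') is unique to Alpha (autapomorphy; uninformative for grouping).
II: derived state '1' in Zeta only — an autapomorphy, so it tells us nothing about relationships among taxa.
Only Beta and Zeta show the derived state '1' for III, supporting them as a clade.
IV: derived state '1' in Alpha, Beta, Gamma, and Zeta only — synapomorphy for {Alpha, Beta, Gamma, Zeta}.
V (derived state '1') is shared by Alpha and Gamma — a synapomorphy uniting that clade.
VI (derived state '1') is shared by Delta and Eta — a synapomorphy uniting that clade.
All ingroup taxa share the derived state '1' for VII; it defines the ingroup but does not resolve relationships within it.
Most parsimonious ingroup topology: (((Zeta,Beta),(Gamma,Alpha)),(Eta,Delta)).
Changes per character on this tree: I: 1; II: 1; III: 1; IV: 1; V: 1; VI: 1; VII: 1.
Total = 7.

7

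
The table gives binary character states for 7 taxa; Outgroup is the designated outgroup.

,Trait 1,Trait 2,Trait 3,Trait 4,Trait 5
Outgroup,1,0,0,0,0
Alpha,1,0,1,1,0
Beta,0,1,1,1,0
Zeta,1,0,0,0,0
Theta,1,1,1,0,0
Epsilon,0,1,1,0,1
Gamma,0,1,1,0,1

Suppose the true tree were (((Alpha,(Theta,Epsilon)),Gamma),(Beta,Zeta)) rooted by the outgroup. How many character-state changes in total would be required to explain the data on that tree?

12

Map each character onto (((Alpha,(Theta,Epsilon)),Gamma),(Beta,Zeta)) (rooted by Outgroup) and count the minimum state changes it requires (Fitch parsimony):
Trait 1: 3; Trait 2: 3; Trait 3: 2; Trait 4: 2; Trait 5: 2.
Total tree length = 12.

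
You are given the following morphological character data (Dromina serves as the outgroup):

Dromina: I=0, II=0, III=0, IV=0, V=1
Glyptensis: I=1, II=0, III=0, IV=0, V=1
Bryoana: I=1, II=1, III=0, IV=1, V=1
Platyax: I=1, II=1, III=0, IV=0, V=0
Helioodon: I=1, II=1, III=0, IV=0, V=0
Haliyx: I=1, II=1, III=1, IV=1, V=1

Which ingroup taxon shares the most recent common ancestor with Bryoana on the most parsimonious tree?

Character polarity is set by the outgroup: the derived state is whichever differs from the outgroup's state, so for V the derived state is '0', and for the remaining characters it is '1'.
All ingroup taxa share the derived state '1' for I; it defines the ingroup but does not resolve relationships within it.
II (derived state '1') is shared by Bryoana, Haliyx, Helioodon, and Platyax — a synapomorphy uniting that clade.
III: derived state '1' in Haliyx only — an autapomorphy, so it tells us nothing about relationships among taxa.
IV: derived state '1' in Bryoana and Haliyx only — synapomorphy for {Bryoana, Haliyx}.
V: derived state '0' in Helioodon and Platyax only — synapomorphy for {Helioodon, Platyax}.
Most parsimonious ingroup topology: (Glyptensis,((Bryoana,Haliyx),(Platyax,Helioodon))).
Bryoana and Haliyx form a cherry on this tree, so they are sister taxa.

Haliyx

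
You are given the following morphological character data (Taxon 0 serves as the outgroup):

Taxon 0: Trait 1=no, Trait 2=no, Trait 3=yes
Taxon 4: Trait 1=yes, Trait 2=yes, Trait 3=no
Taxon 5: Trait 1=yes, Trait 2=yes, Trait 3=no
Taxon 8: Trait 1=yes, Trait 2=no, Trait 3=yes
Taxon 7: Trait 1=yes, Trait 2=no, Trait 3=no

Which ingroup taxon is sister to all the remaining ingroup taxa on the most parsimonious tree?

Taxon 8

Character polarity is set by the outgroup: the derived state is whichever differs from the outgroup's state, so for Trait 3 the derived state is 'no', and for the remaining characters it is 'yes'.
Trait 1 (derived state 'yes') is shared by all ingroup taxa — unites the whole ingroup.
Only Taxon 4 and Taxon 5 show the derived state 'yes' for Trait 2, supporting them as a clade.
Trait 3: derived state 'no' in Taxon 4, Taxon 5, and Taxon 7 only — synapomorphy for {Taxon 4, Taxon 5, Taxon 7}.
Most parsimonious ingroup topology: (((Taxon 4,Taxon 5),Taxon 7),Taxon 8).
Taxon 8 is sister to the clade containing all other ingroup taxa, so it is the earliest-diverging (most basal) ingroup lineage.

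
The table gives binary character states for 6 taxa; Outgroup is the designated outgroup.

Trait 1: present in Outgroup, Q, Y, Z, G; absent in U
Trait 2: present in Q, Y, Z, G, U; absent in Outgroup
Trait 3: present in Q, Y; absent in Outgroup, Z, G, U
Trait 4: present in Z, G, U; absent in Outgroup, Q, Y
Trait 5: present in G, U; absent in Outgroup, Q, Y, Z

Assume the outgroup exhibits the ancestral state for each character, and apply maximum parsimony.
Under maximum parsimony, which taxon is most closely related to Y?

Character polarity is set by the outgroup: the derived state is whichever differs from the outgroup's state, so for Trait 1 the derived state is 'absent', and for the remaining characters it is 'present'.
Trait 1: derived state 'absent' in U only — an autapomorphy, so it tells us nothing about relationships among taxa.
Trait 2 (derived state 'present') is shared by all ingroup taxa — unites the whole ingroup.
Only Q and Y show the derived state 'present' for Trait 3, supporting them as a clade.
Trait 4 (derived state 'present') is shared by G, U, and Z — a synapomorphy uniting that clade.
Only G and U show the derived state 'present' for Trait 5, supporting them as a clade.
Most parsimonious ingroup topology: ((Q,Y),(Z,(G,U))).
Y and Q form a cherry on this tree, so they are sister taxa.

Q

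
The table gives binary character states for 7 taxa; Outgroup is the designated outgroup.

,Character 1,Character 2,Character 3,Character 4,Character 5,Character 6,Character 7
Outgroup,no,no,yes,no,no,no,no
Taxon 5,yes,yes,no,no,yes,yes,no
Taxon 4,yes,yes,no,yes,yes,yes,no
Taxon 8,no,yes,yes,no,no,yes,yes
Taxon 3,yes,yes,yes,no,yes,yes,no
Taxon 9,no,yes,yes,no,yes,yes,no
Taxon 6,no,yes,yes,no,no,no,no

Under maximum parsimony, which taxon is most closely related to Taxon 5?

Taxon 4

Character polarity is set by the outgroup: the derived state is whichever differs from the outgroup's state, so for Character 3 the derived state is 'no', and for the remaining characters it is 'yes'.
Only Taxon 3, Taxon 4, and Taxon 5 show the derived state 'yes' for Character 1, supporting them as a clade.
All ingroup taxa share the derived state 'yes' for Character 2; it defines the ingroup but does not resolve relationships within it.
Character 3 (derived state 'no') is shared by Taxon 4 and Taxon 5 — a synapomorphy uniting that clade.
Character 4 (derived state 'yes') is unique to Taxon 4 (autapomorphy; uninformative for grouping).
Character 5 (derived state 'yes') is shared by Taxon 3, Taxon 4, Taxon 5, and Taxon 9 — a synapomorphy uniting that clade.
Only Taxon 3, Taxon 4, Taxon 5, Taxon 8, and Taxon 9 show the derived state 'yes' for Character 6, supporting them as a clade.
Character 7: derived state 'yes' in Taxon 8 only — an autapomorphy, so it tells us nothing about relationships among taxa.
Most parsimonious ingroup topology: (((((Taxon 5,Taxon 4),Taxon 3),Taxon 9),Taxon 8),Taxon 6).
Taxon 5 and Taxon 4 form a cherry on this tree, so they are sister taxa.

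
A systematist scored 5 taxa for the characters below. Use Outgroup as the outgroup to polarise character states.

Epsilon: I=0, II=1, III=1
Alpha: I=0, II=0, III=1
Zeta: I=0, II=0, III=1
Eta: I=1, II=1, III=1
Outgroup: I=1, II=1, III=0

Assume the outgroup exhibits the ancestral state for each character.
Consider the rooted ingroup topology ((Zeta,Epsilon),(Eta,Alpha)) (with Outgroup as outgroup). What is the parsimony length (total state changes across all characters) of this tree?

Map each character onto ((Zeta,Epsilon),(Eta,Alpha)) (rooted by Outgroup) and count the minimum state changes it requires (Fitch parsimony):
I: 2; II: 2; III: 1.
Total tree length = 5.

5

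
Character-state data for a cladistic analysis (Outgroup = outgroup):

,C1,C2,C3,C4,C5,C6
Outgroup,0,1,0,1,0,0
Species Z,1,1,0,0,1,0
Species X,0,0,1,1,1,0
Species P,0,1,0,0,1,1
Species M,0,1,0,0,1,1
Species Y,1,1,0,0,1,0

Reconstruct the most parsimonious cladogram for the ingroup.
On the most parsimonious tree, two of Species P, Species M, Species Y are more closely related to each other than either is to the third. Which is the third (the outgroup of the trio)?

Character polarity is set by the outgroup: the derived state is whichever differs from the outgroup's state, so for C2, C4 the derived state is '0', and for the remaining characters it is '1'.
C1 (derived state '1') is shared by Species Y and Species Z — a synapomorphy uniting that clade.
C2 (derived state '0') is unique to Species X (autapomorphy; uninformative for grouping).
C3: derived state '1' in Species X only — an autapomorphy, so it tells us nothing about relationships among taxa.
C4: derived state '0' in Species M, Species P, Species Y, and Species Z only — synapomorphy for {Species M, Species P, Species Y, Species Z}.
All ingroup taxa share the derived state '1' for C5; it defines the ingroup but does not resolve relationships within it.
C6 (derived state '1') is shared by Species M and Species P — a synapomorphy uniting that clade.
Most parsimonious ingroup topology: (((Species Z,Species Y),(Species P,Species M)),Species X).
Species M and Species P share a more recent common ancestor with each other than either does with Species Y, so Species Y is the least closely related of the three.

Species Y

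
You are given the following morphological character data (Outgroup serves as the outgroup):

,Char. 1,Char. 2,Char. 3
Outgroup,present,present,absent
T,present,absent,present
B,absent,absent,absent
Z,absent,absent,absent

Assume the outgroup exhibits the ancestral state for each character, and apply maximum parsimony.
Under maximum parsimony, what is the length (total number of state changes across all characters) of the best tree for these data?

3

Character polarity is set by the outgroup: the derived state is whichever differs from the outgroup's state, so for Char. 1, Char. 2 the derived state is 'absent', and for the remaining characters it is 'present'.
Char. 1 (derived state 'absent') is shared by B and Z — a synapomorphy uniting that clade.
Char. 2 (derived state 'absent') is shared by all ingroup taxa — unites the whole ingroup.
Char. 3 (derived state 'present') is unique to T (autapomorphy; uninformative for grouping).
Most parsimonious ingroup topology: (T,(B,Z)).
Changes per character on this tree: Char. 1: 1; Char. 2: 1; Char. 3: 1.
Total = 3.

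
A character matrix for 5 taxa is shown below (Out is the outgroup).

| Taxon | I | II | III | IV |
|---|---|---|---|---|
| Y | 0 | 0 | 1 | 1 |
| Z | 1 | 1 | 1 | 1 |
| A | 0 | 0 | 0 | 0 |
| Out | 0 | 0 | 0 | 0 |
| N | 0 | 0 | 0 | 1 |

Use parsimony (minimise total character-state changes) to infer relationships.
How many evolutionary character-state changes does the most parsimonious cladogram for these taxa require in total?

4

The outgroup has state '0' for every character, so '1' is the derived state throughout.
I: derived state '1' in Z only — an autapomorphy, so it tells us nothing about relationships among taxa.
II: derived state '1' in Z only — an autapomorphy, so it tells us nothing about relationships among taxa.
III: derived state '1' in Y and Z only — synapomorphy for {Y, Z}.
IV: derived state '1' in N, Y, and Z only — synapomorphy for {N, Y, Z}.
Most parsimonious ingroup topology: (((Y,Z),N),A).
Changes per character on this tree: I: 1; II: 1; III: 1; IV: 1.
Total = 4.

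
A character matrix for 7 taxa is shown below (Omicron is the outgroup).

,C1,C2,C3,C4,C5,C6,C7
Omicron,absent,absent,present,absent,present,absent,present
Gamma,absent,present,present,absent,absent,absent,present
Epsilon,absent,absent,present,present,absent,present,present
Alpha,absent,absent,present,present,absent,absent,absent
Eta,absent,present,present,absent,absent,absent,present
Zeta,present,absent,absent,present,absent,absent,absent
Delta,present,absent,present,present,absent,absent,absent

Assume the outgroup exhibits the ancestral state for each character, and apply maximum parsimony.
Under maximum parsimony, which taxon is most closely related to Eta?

Character polarity is set by the outgroup: the derived state is whichever differs from the outgroup's state, so for C3, C5, C7 the derived state is 'absent', and for the remaining characters it is 'present'.
Only Delta and Zeta show the derived state 'present' for C1, supporting them as a clade.
C2: derived state 'present' in Eta and Gamma only — synapomorphy for {Eta, Gamma}.
C3 (derived state 'absent') is unique to Zeta (autapomorphy; uninformative for grouping).
Only Alpha, Delta, Epsilon, and Zeta show the derived state 'present' for C4, supporting them as a clade.
C5 (derived state 'absent') is shared by all ingroup taxa — unites the whole ingroup.
C6: derived state 'present' in Epsilon only — an autapomorphy, so it tells us nothing about relationships among taxa.
C7 (derived state 'absent') is shared by Alpha, Delta, and Zeta — a synapomorphy uniting that clade.
Most parsimonious ingroup topology: ((Gamma,Eta),(Epsilon,(Alpha,(Zeta,Delta)))).
Eta and Gamma form a cherry on this tree, so they are sister taxa.

Gamma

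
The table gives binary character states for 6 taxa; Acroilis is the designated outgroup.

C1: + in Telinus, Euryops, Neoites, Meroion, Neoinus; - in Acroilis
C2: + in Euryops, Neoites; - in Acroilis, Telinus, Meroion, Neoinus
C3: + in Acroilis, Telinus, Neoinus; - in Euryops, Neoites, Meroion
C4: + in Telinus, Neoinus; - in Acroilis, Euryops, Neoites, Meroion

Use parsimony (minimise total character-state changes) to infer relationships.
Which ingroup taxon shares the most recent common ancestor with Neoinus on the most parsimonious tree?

Character polarity is set by the outgroup: the derived state is whichever differs from the outgroup's state, so for C3 the derived state is '-', and for the remaining characters it is '+'.
All ingroup taxa share the derived state '+' for C1; it defines the ingroup but does not resolve relationships within it.
C2 (derived state '+') is shared by Euryops and Neoites — a synapomorphy uniting that clade.
C3 (derived state '-') is shared by Euryops, Meroion, and Neoites — a synapomorphy uniting that clade.
Only Neoinus and Telinus show the derived state '+' for C4, supporting them as a clade.
Most parsimonious ingroup topology: ((Telinus,Neoinus),((Euryops,Neoites),Meroion)).
Neoinus and Telinus form a cherry on this tree, so they are sister taxa.

Telinus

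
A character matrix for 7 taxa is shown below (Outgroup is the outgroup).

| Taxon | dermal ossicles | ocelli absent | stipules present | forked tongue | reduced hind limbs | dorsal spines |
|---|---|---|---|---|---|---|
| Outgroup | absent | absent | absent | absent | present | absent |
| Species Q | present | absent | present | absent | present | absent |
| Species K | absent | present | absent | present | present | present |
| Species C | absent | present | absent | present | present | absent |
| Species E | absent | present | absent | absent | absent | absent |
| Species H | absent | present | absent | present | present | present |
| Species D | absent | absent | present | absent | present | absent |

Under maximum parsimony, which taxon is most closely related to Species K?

Species H

Character polarity is set by the outgroup: the derived state is whichever differs from the outgroup's state, so for reduced hind limbs the derived state is 'absent', and for the remaining characters it is 'present'.
dermal ossicles (derived state 'present') is unique to Species Q (autapomorphy; uninformative for grouping).
ocelli absent (derived state 'present') is shared by Species C, Species E, Species H, and Species K — a synapomorphy uniting that clade.
stipules present: derived state 'present' in Species D and Species Q only — synapomorphy for {Species D, Species Q}.
forked tongue (derived state 'present') is shared by Species C, Species H, and Species K — a synapomorphy uniting that clade.
reduced hind limbs: derived state 'absent' in Species E only — an autapomorphy, so it tells us nothing about relationships among taxa.
dorsal spines (derived state 'present') is shared by Species H and Species K — a synapomorphy uniting that clade.
Most parsimonious ingroup topology: ((Species Q,Species D),(((Species K,Species H),Species C),Species E)).
Species K and Species H form a cherry on this tree, so they are sister taxa.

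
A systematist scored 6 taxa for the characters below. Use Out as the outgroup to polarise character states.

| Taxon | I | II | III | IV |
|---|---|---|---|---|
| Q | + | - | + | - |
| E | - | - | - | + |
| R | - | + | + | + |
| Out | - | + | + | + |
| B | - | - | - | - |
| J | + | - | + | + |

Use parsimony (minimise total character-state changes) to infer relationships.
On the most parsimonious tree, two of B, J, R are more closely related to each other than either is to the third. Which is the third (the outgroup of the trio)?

R

Character polarity is set by the outgroup: the derived state is whichever differs from the outgroup's state, so for II, III, IV the derived state is '-', and for the remaining characters it is '+'.
I: derived state '+' in J and Q only — synapomorphy for {J, Q}.
Only B, E, J, and Q show the derived state '-' for II, supporting them as a clade.
III (derived state '-') is shared by B and E — a synapomorphy uniting that clade.
IV groups B and Q, which is incompatible with the clades supported by the remaining characters; treating it as convergent (homoplasy) costs fewer steps than any alternative tree.
Most parsimonious ingroup topology: (((B,E),(Q,J)),R).
J and B share a more recent common ancestor with each other than either does with R, so R is the least closely related of the three.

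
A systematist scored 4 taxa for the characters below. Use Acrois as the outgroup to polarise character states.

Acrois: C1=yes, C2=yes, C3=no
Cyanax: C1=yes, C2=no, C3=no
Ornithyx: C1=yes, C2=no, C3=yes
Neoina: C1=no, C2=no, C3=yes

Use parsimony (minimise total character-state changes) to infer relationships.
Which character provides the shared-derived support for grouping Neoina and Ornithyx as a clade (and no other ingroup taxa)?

Character polarity is set by the outgroup: the derived state is whichever differs from the outgroup's state, so for C1, C2 the derived state is 'no', and for the remaining characters it is 'yes'.
C1: derived state 'no' in Neoina only — an autapomorphy, so it tells us nothing about relationships among taxa.
All ingroup taxa share the derived state 'no' for C2; it defines the ingroup but does not resolve relationships within it.
C3: derived state 'yes' in Neoina and Ornithyx only — synapomorphy for {Neoina, Ornithyx}.
Most parsimonious ingroup topology: (Cyanax,(Ornithyx,Neoina)).
The clade {Neoina, Ornithyx} is supported by C3: its derived state 'yes' occurs in exactly those taxa and in no other taxon (including the outgroup).

C3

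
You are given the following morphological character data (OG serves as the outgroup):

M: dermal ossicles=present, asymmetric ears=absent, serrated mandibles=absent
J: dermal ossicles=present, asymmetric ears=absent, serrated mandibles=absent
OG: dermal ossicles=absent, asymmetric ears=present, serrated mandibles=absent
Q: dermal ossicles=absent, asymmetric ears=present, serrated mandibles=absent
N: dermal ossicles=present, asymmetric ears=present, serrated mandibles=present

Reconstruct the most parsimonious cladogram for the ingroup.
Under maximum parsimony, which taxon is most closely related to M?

Character polarity is set by the outgroup: the derived state is whichever differs from the outgroup's state, so for asymmetric ears the derived state is 'absent', and for the remaining characters it is 'present'.
Only J, M, and N show the derived state 'present' for dermal ossicles, supporting them as a clade.
Only J and M show the derived state 'absent' for asymmetric ears, supporting them as a clade.
serrated mandibles (derived state 'present') is unique to N (autapomorphy; uninformative for grouping).
Most parsimonious ingroup topology: (Q,(N,(J,M))).
M and J form a cherry on this tree, so they are sister taxa.

J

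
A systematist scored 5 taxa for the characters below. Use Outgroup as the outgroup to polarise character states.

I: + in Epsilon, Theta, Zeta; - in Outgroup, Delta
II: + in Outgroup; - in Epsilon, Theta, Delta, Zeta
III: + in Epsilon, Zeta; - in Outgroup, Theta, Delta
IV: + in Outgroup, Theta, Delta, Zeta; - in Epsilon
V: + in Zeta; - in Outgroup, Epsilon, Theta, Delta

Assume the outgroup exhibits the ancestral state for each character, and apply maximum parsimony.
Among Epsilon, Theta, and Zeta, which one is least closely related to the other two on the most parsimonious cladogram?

Character polarity is set by the outgroup: the derived state is whichever differs from the outgroup's state, so for II, IV the derived state is '-', and for the remaining characters it is '+'.
I: derived state '+' in Epsilon, Theta, and Zeta only — synapomorphy for {Epsilon, Theta, Zeta}.
II (derived state '-') is shared by all ingroup taxa — unites the whole ingroup.
III (derived state '+') is shared by Epsilon and Zeta — a synapomorphy uniting that clade.
IV: derived state '-' in Epsilon only — an autapomorphy, so it tells us nothing about relationships among taxa.
V (derived state '+') is unique to Zeta (autapomorphy; uninformative for grouping).
Most parsimonious ingroup topology: (((Epsilon,Zeta),Theta),Delta).
Epsilon and Zeta share a more recent common ancestor with each other than either does with Theta, so Theta is the least closely related of the three.

Theta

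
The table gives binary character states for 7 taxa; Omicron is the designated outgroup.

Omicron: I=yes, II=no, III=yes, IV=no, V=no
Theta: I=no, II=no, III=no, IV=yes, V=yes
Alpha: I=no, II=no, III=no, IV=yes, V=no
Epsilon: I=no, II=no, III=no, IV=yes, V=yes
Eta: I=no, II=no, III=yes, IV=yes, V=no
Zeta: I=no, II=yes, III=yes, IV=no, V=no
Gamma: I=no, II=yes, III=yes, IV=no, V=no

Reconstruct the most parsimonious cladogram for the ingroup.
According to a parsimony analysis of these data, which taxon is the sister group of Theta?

Character polarity is set by the outgroup: the derived state is whichever differs from the outgroup's state, so for I, III the derived state is 'no', and for the remaining characters it is 'yes'.
I (derived state 'no') is shared by all ingroup taxa — unites the whole ingroup.
Only Gamma and Zeta show the derived state 'yes' for II, supporting them as a clade.
III (derived state 'no') is shared by Alpha, Epsilon, and Theta — a synapomorphy uniting that clade.
IV (derived state 'yes') is shared by Alpha, Epsilon, Eta, and Theta — a synapomorphy uniting that clade.
V (derived state 'yes') is shared by Epsilon and Theta — a synapomorphy uniting that clade.
Most parsimonious ingroup topology: ((((Theta,Epsilon),Alpha),Eta),(Zeta,Gamma)).
Theta and Epsilon form a cherry on this tree, so they are sister taxa.

Epsilon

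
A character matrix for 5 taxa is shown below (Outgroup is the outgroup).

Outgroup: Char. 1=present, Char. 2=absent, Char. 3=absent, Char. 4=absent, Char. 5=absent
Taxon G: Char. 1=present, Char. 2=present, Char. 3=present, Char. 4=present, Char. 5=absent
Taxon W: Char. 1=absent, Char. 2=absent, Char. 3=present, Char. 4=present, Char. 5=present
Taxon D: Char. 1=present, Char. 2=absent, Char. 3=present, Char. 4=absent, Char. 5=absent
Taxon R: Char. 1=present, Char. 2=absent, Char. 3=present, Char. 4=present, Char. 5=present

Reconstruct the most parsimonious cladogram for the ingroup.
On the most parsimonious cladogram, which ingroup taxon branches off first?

Taxon D

Character polarity is set by the outgroup: the derived state is whichever differs from the outgroup's state, so for Char. 1 the derived state is 'absent', and for the remaining characters it is 'present'.
Char. 1 (derived state 'absent') is unique to Taxon W (autapomorphy; uninformative for grouping).
Char. 2 (derived state 'present') is unique to Taxon G (autapomorphy; uninformative for grouping).
Char. 3 (derived state 'present') is shared by all ingroup taxa — unites the whole ingroup.
Char. 4: derived state 'present' in Taxon G, Taxon R, and Taxon W only — synapomorphy for {Taxon G, Taxon R, Taxon W}.
Char. 5: derived state 'present' in Taxon R and Taxon W only — synapomorphy for {Taxon R, Taxon W}.
Most parsimonious ingroup topology: ((Taxon G,(Taxon W,Taxon R)),Taxon D).
Taxon D is sister to the clade containing all other ingroup taxa, so it is the earliest-diverging (most basal) ingroup lineage.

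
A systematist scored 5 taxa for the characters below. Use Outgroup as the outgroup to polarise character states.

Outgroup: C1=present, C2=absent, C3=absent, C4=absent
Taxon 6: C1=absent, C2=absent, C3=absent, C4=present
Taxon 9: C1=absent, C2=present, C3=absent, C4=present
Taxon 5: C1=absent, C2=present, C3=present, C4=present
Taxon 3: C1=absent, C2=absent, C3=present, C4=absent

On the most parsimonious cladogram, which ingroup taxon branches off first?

Character polarity is set by the outgroup: the derived state is whichever differs from the outgroup's state, so for C1 the derived state is 'absent', and for the remaining characters it is 'present'.
C1 (derived state 'absent') is shared by all ingroup taxa — unites the whole ingroup.
C2 (derived state 'present') is shared by Taxon 5 and Taxon 9 — a synapomorphy uniting that clade.
C3 groups Taxon 3 and Taxon 5, which is incompatible with the clades supported by the remaining characters; treating it as convergent (homoplasy) costs fewer steps than any alternative tree.
C4 (derived state 'present') is shared by Taxon 5, Taxon 6, and Taxon 9 — a synapomorphy uniting that clade.
Most parsimonious ingroup topology: ((Taxon 6,(Taxon 9,Taxon 5)),Taxon 3).
Taxon 3 is sister to the clade containing all other ingroup taxa, so it is the earliest-diverging (most basal) ingroup lineage.

Taxon 3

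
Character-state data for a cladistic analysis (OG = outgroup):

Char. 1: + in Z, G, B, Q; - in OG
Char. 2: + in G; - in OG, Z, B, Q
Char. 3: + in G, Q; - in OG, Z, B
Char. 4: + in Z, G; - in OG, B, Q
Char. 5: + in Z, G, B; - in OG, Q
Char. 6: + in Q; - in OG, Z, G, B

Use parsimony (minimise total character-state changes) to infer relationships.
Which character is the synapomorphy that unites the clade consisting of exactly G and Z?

Char. 4

The outgroup has state '-' for every character, so '+' is the derived state throughout.
All ingroup taxa share the derived state '+' for Char. 1; it defines the ingroup but does not resolve relationships within it.
Char. 2 (derived state '+') is unique to G (autapomorphy; uninformative for grouping).
Char. 3 groups G and Q, which is incompatible with the clades supported by the remaining characters; treating it as convergent (homoplasy) costs fewer steps than any alternative tree.
Char. 4 (derived state '+') is shared by G and Z — a synapomorphy uniting that clade.
Char. 5: derived state '+' in B, G, and Z only — synapomorphy for {B, G, Z}.
Char. 6 (derived state '+') is unique to Q (autapomorphy; uninformative for grouping).
Most parsimonious ingroup topology: (((Z,G),B),Q).
The clade {G, Z} is supported by Char. 4: its derived state '+' occurs in exactly those taxa and in no other taxon (including the outgroup).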